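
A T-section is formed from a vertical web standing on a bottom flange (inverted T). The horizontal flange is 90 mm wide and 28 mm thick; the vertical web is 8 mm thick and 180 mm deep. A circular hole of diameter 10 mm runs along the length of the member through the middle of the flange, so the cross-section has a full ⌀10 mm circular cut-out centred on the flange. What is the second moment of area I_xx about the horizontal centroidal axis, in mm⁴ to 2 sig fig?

Split into non-overlapping primitives; take the origin at the lower-left of the bounding box.
Flange: 90 × 28, A = 2 520 mm², y = 14 mm, Ī = 164 640 mm⁴.
Web: 8 × 180, A = 1 440 mm², y = 118 mm, Ī = 3 888 000 mm⁴.
Hole (subtracted): ⌀10, A = 78.54 mm², y = 14 mm, Ī = 490.9 mm⁴.
Centroid: ȳ = ΣA·y / ΣA = 52.58 mm.
Transfer each piece to the horizontal centroidal axis using Ī + A·d² with d = y − 52.58:
  flange: d = -38.58 mm → contributes +3 916 114 mm⁴
  web: d = 65.42 mm → contributes +10 050 234 mm⁴
  hole: d = -38.58 mm → contributes −117 412 mm⁴
Total I = 13 848 936 mm⁴.

I_xx ≈ 1.4 × 10⁷ mm⁴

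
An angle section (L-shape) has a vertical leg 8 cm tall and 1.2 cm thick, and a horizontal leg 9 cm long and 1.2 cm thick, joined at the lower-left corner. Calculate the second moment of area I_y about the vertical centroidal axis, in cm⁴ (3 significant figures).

Treat the section as a set of non-overlapping primitives; coordinates are from the bounding-box lower-left.
Vertical leg: 1.2 × 8, A = 9.6 cm², x = 0.6 cm, Ī = 1.152 cm⁴.
Horizontal leg (remainder): 7.8 × 1.2, A = 9.36 cm², x = 5.1 cm, Ī = 47.455 cm⁴.
Centroid: x̄ = ΣA·x / ΣA = 2.8215 cm.
Transfer each piece to the vertical centroidal axis using Ī + A·d² with d = x − 2.8215:
  vertical leg: d = -2.2215 cm → contributes +48.529 cm⁴
  horizontal leg (remainder): d = 2.2785 cm → contributes +96.047 cm⁴
Total I = 144.58 cm⁴.

I_y ≈ 145 cm⁴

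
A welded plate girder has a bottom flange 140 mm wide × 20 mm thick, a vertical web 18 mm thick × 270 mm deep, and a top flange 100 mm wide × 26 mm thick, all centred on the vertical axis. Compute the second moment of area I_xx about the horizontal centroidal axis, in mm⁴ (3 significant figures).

Treat the section as a set of non-overlapping primitives; coordinates are from the bounding-box lower-left.
Bottom plate: 140 × 20, A = 2 800 mm², y = 10 mm, Ī = 93 333 mm⁴.
Web plate: 18 × 270, A = 4 860 mm², y = 155 mm, Ī = 29 524 500 mm⁴.
Top plate: 100 × 26, A = 2 600 mm², y = 303 mm, Ī = 146 467 mm⁴.
Centroid: ȳ = ΣA·y / ΣA = 152.93 mm.
Transfer each piece to the horizontal centroidal axis using Ī + A·d² with d = y − 152.93:
  bottom plate: d = -142.93 mm → contributes +57 297 471 mm⁴
  web plate: d = 2.0663 mm → contributes +29 545 250 mm⁴
  top plate: d = 150.07 mm → contributes +58 698 174 mm⁴
Total I = 145 540 895 mm⁴.

I_xx ≈ 1.46 × 10⁸ mm⁴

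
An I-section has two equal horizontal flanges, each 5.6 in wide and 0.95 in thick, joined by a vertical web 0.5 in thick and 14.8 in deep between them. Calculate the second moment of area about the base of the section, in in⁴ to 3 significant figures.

I_base ≈ 2050 in⁴

Treat the section as a set of non-overlapping primitives; coordinates are from the bounding-box lower-left.
Bottom flange: 5.6 × 0.95, A = 5.32 in², y = 0.475 in, Ī = 0.40011 in⁴.
Web: 0.5 × 14.8, A = 7.4 in², y = 8.35 in, Ī = 135.07 in⁴.
Top flange: 5.6 × 0.95, A = 5.32 in², y = 16.225 in, Ī = 0.40011 in⁴.
Transfer each piece to the base of the section using Ī + A·d² with d = y − 0:
  bottom flange: d = 0.475 in → contributes +1.6004 in⁴
  web: d = 8.35 in → contributes +651.02 in⁴
  top flange: d = 16.225 in → contributes +1400.9 in⁴
Total I = 2053.5 in⁴.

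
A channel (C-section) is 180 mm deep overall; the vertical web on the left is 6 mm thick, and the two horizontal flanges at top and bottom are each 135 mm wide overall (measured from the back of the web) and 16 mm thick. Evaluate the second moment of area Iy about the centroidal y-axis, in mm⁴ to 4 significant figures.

Iy ≈ 9.628 × 10⁶ mm⁴

Decompose the section into non-overlapping parts with the origin at the bottom-left of its bounding rectangle.
Web: 6 × 180, A = 1 080 mm², x = 3 mm, Ī = 3 240 mm⁴.
Top flange (beyond web): 129 × 16, A = 2 064 mm², x = 70.5 mm, Ī = 2 862 252 mm⁴.
Bottom flange (beyond web): 129 × 16, A = 2 064 mm², x = 70.5 mm, Ī = 2 862 252 mm⁴.
Centroid: x̄ = ΣA·x / ΣA = 56.5023 mm.
Transfer each piece to the centroidal y-axis using Ī + A·d² with d = x − 56.5023:
  web: d = -53.5023 mm → contributes +3 094 736 mm⁴
  top flange (beyond web): d = 13.9977 mm → contributes +3 266 663 mm⁴
  bottom flange (beyond web): d = 13.9977 mm → contributes +3 266 663 mm⁴
Total I = 9 628 062 mm⁴.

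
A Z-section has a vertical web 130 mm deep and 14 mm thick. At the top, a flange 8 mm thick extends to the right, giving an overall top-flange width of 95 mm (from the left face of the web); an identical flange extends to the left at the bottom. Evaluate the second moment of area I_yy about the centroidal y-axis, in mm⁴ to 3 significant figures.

Break the section into simple shapes (no overlaps), measuring from the bottom-left corner of the bounding box.
Web: 14 × 130, A = 1 820 mm², x = 88 mm, Ī = 29 727 mm⁴.
Top flange (beyond web): 81 × 8, A = 648 mm², x = 135.5 mm, Ī = 354 294 mm⁴.
Bottom flange (beyond web): 81 × 8, A = 648 mm², x = 40.5 mm, Ī = 354 294 mm⁴.
Centroid: x̄ = ΣA·x / ΣA = 88 mm.
Transfer each piece to the centroidal y-axis using Ī + A·d² with d = x − 88:
  web: d = 0 mm → contributes +29 727 mm⁴
  top flange (beyond web): d = 47.5 mm → contributes +1 816 344 mm⁴
  bottom flange (beyond web): d = -47.5 mm → contributes +1 816 344 mm⁴
Total I = 3 662 415 mm⁴.

I_yy ≈ 3.66 × 10⁶ mm⁴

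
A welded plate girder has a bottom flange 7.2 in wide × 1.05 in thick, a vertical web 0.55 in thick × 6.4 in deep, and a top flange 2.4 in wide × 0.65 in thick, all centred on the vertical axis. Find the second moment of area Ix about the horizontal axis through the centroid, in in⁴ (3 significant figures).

Split into non-overlapping primitives; take the origin at the lower-left of the bounding box.
Bottom plate: 7.2 × 1.05, A = 7.56 in², y = 0.525 in, Ī = 0.69458 in⁴.
Web plate: 0.55 × 6.4, A = 3.52 in², y = 4.25 in, Ī = 12.015 in⁴.
Top plate: 2.4 × 0.65, A = 1.56 in², y = 7.775 in, Ī = 0.054925 in⁴.
Centroid: ȳ = ΣA·y / ΣA = 2.4571 in.
Transfer each piece to the horizontal axis through the centroid using Ī + A·d² with d = y − 2.4571:
  bottom plate: d = -1.9321 in → contributes +28.917 in⁴
  web plate: d = 1.7929 in → contributes +23.33 in⁴
  top plate: d = 5.3179 in → contributes +44.171 in⁴
Total I = 96.418 in⁴.

Ix ≈ 96.4 in⁴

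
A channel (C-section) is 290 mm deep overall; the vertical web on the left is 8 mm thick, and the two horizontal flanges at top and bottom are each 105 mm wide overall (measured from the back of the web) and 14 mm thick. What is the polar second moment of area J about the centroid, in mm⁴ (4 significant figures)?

J ≈ 7.362 × 10⁷ mm⁴

Split into non-overlapping primitives; take the origin at the lower-left of the bounding box.
Web: 8 × 290, A = 2 320 mm², y = 145 mm, Ī = 16 259 333 mm⁴.
Top flange (beyond web): 97 × 14, A = 1 358 mm², y = 283 mm, Ī = 22180.7 mm⁴.
Bottom flange (beyond web): 97 × 14, A = 1 358 mm², y = 7 mm, Ī = 22180.7 mm⁴.
By symmetry the centroid is at mid-height, ȳ = 145 mm.
Transfer each piece to the centroidal x-axis using Ī + A·d² with d = y − 145:
  web: d = 0 mm → contributes +16 259 333 mm⁴
  top flange (beyond web): d = 138 mm → contributes +25 883 933 mm⁴
  bottom flange (beyond web): d = -138 mm → contributes +25 883 933 mm⁴
Total I = 68 027 199 mm⁴.
For the y-axis: x̄ = 32.3141 mm.
Repeating about the centroidal y-axis gives I_y = 5 590 606 mm⁴.
Polar second moment: J = I_x + I_y = 73 617 804 mm⁴.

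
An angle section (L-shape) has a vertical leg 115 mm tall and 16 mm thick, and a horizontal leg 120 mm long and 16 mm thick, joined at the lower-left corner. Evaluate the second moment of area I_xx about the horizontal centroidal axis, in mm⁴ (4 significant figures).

I_xx ≈ 4.204 × 10⁶ mm⁴

Break the section into simple shapes (no overlaps), measuring from the bottom-left corner of the bounding box.
Vertical leg: 16 × 115, A = 1 840 mm², y = 57.5 mm, Ī = 2 027 833 mm⁴.
Horizontal leg (remainder): 104 × 16, A = 1 664 mm², y = 8 mm, Ī = 35498.7 mm⁴.
Centroid: ȳ = ΣA·y / ΣA = 33.9932 mm.
Transfer each piece to the horizontal centroidal axis using Ī + A·d² with d = y − 33.9932:
  vertical leg: d = 23.5068 mm → contributes +3 044 566 mm⁴
  horizontal leg (remainder): d = -25.9932 mm → contributes +1 159 770 mm⁴
Total I = 4 204 336 mm⁴.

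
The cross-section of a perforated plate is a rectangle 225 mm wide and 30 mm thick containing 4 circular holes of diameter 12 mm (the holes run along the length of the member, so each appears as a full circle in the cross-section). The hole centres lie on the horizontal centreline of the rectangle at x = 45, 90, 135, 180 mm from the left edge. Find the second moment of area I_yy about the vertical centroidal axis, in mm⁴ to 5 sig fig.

I_yy ≈ 2.7327 × 10⁷ mm⁴

Break the section into simple shapes (no overlaps), measuring from the bottom-left corner of the bounding box.
Plate: 225 × 30, A = 6 750 mm², x = 112.5 mm, Ī = 28 476 563 mm⁴.
Hole 1 (subtracted): ⌀12, A = 113.0973 mm², x = 45 mm, Ī = 1017.876 mm⁴.
Hole 2 (subtracted): ⌀12, A = 113.0973 mm², x = 90 mm, Ī = 1017.876 mm⁴.
Hole 3 (subtracted): ⌀12, A = 113.0973 mm², x = 135 mm, Ī = 1017.876 mm⁴.
Hole 4 (subtracted): ⌀12, A = 113.0973 mm², x = 180 mm, Ī = 1017.876 mm⁴.
By symmetry the centroid is at mid-width, x̄ = 112.5 mm.
Transfer each piece to the vertical centroidal axis using Ī + A·d² with d = x − 112.5:
  plate: d = 0 mm → contributes +28 476 563 mm⁴
  hole 1: d = -67.5 mm → contributes −516317.6 mm⁴
  hole 2: d = -22.5 mm → contributes −58273.4 mm⁴
  hole 3: d = 22.5 mm → contributes −58273.4 mm⁴
  hole 4: d = 67.5 mm → contributes −516317.6 mm⁴
Total I = 27 327 380 mm⁴.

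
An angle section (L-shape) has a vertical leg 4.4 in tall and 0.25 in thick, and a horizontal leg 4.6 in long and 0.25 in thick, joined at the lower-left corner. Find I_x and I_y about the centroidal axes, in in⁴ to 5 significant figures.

I_x ≈ 4.1349 in⁴, I_y ≈ 4.6135 in⁴

Decompose the section into non-overlapping parts with the origin at the bottom-left of its bounding rectangle.
Vertical leg: 0.25 × 4.4, A = 1.1 in², y = 2.2 in, Ī = 1.774667 in⁴.
Horizontal leg (remainder): 4.35 × 0.25, A = 1.0875 in², y = 0.125 in, Ī = 0.005664063 in⁴.
Centroid: ȳ = ΣA·y / ΣA = 1.168429 in.
Transfer each piece to the centroidal x-axis using Ī + A·d² with d = y − 1.168429:
  vertical leg: d = 1.031571 in → contributes +2.94522 in⁴
  horizontal leg (remainder): d = -1.043429 in → contributes +1.189672 in⁴
Total I = 4.134893 in⁴.
For the y-axis: x̄ = 1.268429 in.
Repeating about the centroidal y-axis gives I_y = 4.613455 in⁴.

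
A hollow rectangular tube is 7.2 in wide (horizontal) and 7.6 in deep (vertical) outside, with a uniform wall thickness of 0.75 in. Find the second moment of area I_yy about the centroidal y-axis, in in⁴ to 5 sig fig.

I_yy ≈ 142.25 in⁴

Split into non-overlapping primitives; take the origin at the lower-left of the bounding box.
Outer rectangle: 7.2 × 7.6, A = 54.72 in², x = 3.6 in, Ī = 236.3904 in⁴.
Inner void (subtracted): 5.7 × 6.1, A = 34.77 in², x = 3.6 in, Ī = 94.13978 in⁴.
By symmetry the centroid is at mid-width, x̄ = 3.6 in.
All pieces are centred on the centroidal y-axis, so I = ΣĪ (holes subtracted) = 142.2506 in⁴.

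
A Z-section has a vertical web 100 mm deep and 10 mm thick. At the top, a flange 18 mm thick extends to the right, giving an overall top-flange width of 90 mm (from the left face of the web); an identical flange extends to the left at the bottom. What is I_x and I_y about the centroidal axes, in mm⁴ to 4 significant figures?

I_x ≈ 5.752 × 10⁶ mm⁴, I_y ≈ 7.376 × 10⁶ mm⁴

Decompose the section into non-overlapping parts with the origin at the bottom-left of its bounding rectangle.
Web: 10 × 100, A = 1 000 mm², y = 50 mm, Ī = 833 333 mm⁴.
Top flange (beyond web): 80 × 18, A = 1 440 mm², y = 91 mm, Ī = 38 880 mm⁴.
Bottom flange (beyond web): 80 × 18, A = 1 440 mm², y = 9 mm, Ī = 38 880 mm⁴.
Centroid: ȳ = ΣA·y / ΣA = 50 mm.
Transfer each piece to the centroidal x-axis using Ī + A·d² with d = y − 50:
  web: d = 0 mm → contributes +833 333 mm⁴
  top flange (beyond web): d = 41 mm → contributes +2 459 520 mm⁴
  bottom flange (beyond web): d = -41 mm → contributes +2 459 520 mm⁴
Total I = 5 752 373 mm⁴.
For the y-axis: x̄ = 85 mm.
Repeating about the centroidal y-axis gives I_y = 7 376 333 mm⁴.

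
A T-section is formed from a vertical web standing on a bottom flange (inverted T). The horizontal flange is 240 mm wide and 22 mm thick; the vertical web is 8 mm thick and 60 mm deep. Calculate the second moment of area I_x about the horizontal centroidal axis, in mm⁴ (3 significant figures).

Split into non-overlapping primitives; take the origin at the lower-left of the bounding box.
Flange: 240 × 22, A = 5 280 mm², y = 11 mm, Ī = 212 960 mm⁴.
Web: 8 × 60, A = 480 mm², y = 52 mm, Ī = 144 000 mm⁴.
Centroid: ȳ = ΣA·y / ΣA = 14.417 mm.
Transfer each piece to the horizontal centroidal axis using Ī + A·d² with d = y − 14.417:
  flange: d = -3.4167 mm → contributes +274 597 mm⁴
  web: d = 37.583 mm → contributes +822 003 mm⁴
Total I = 1 096 600 mm⁴.

I_x ≈ 1.10 × 10⁶ mm⁴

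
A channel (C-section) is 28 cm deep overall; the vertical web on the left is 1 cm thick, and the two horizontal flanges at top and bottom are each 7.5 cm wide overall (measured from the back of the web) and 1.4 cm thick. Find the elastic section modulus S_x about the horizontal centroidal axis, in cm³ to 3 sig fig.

Break the section into simple shapes (no overlaps), measuring from the bottom-left corner of the bounding box.
Web: 1 × 28, A = 28 cm², y = 14 cm, Ī = 1829.3 cm⁴.
Top flange (beyond web): 6.5 × 1.4, A = 9.1 cm², y = 27.3 cm, Ī = 1.4863 cm⁴.
Bottom flange (beyond web): 6.5 × 1.4, A = 9.1 cm², y = 0.7 cm, Ī = 1.4863 cm⁴.
By symmetry the centroid is at mid-height, ȳ = 14 cm.
Transfer each piece to the horizontal centroidal axis using Ī + A·d² with d = y − 14:
  web: d = 0 cm → contributes +1829.3 cm⁴
  top flange (beyond web): d = 13.3 cm → contributes +1611.2 cm⁴
  bottom flange (beyond web): d = -13.3 cm → contributes +1611.2 cm⁴
Total I = 5051.7 cm⁴.
Extreme fibre distance c = 14 cm; S = I/c = 360.84 cm³.

S_x ≈ 361 cm³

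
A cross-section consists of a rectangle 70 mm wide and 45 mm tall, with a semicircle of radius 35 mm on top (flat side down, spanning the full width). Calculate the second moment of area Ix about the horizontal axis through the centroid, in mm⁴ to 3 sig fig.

Ix ≈ 2.36 × 10⁶ mm⁴

Decompose the section into non-overlapping parts with the origin at the bottom-left of its bounding rectangle.
Rectangular body: 70 × 45, A = 3 150 mm², y = 22.5 mm, Ī = 531 563 mm⁴.
Semicircular cap: semicircle r = 35, A = 1924.2 mm², y = 59.854 mm, Ī = 164 704 mm⁴.
Centroid: ȳ = ΣA·y / ΣA = 36.665 mm.
Transfer each piece to the horizontal axis through the centroid using Ī + A·d² with d = y − 36.665:
  rectangular body: d = -14.165 mm → contributes +1 163 636 mm⁴
  semicircular cap: d = 23.189 mm → contributes +1 199 423 mm⁴
Total I = 2 363 060 mm⁴.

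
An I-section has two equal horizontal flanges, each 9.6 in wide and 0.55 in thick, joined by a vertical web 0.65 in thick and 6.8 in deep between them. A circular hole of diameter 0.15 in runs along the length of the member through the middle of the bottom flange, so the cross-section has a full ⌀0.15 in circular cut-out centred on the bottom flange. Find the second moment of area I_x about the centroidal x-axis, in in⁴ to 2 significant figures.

Treat the section as a set of non-overlapping primitives; coordinates are from the bounding-box lower-left.
Bottom flange: 9.6 × 0.55, A = 5.28 in², y = 0.275 in, Ī = 0.1331 in⁴.
Web: 0.65 × 6.8, A = 4.42 in², y = 3.95 in, Ī = 17.03 in⁴.
Top flange: 9.6 × 0.55, A = 5.28 in², y = 7.625 in, Ī = 0.1331 in⁴.
Hole (subtracted): ⌀0.15, A = 0.01767 in², y = 0.275 in, Ī = 0.00002485 in⁴.
Centroid: ȳ = ΣA·y / ΣA = 3.954 in.
Transfer each piece to the centroidal x-axis using Ī + A·d² with d = y − 3.954:
  bottom flange: d = -3.679 in → contributes +71.61 in⁴
  web: d = -0.00434 in → contributes +17.03 in⁴
  top flange: d = 3.671 in → contributes +71.27 in⁴
  hole: d = -3.679 in → contributes −0.2393 in⁴
Total I = 159.7 in⁴.

I_x ≈ 160 in⁴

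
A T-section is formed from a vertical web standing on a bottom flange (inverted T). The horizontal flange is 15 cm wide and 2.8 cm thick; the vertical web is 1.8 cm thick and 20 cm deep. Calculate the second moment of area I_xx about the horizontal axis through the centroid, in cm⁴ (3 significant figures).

I_xx ≈ 3750 cm⁴

Decompose the section into non-overlapping parts with the origin at the bottom-left of its bounding rectangle.
Flange: 15 × 2.8, A = 42 cm², y = 1.4 cm, Ī = 27.44 cm⁴.
Web: 1.8 × 20, A = 36 cm², y = 12.8 cm, Ī = 1 200 cm⁴.
Centroid: ȳ = ΣA·y / ΣA = 6.6615 cm.
Transfer each piece to the horizontal axis through the centroid using Ī + A·d² with d = y − 6.6615:
  flange: d = -5.2615 cm → contributes +1190.2 cm⁴
  web: d = 6.1385 cm → contributes +2556.5 cm⁴
Total I = 3746.7 cm⁴.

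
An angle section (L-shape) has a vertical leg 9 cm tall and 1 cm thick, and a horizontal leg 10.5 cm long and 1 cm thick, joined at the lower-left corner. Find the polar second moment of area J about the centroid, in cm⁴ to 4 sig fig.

J ≈ 335.1 cm⁴

Split into non-overlapping primitives; take the origin at the lower-left of the bounding box.
Vertical leg: 1 × 9, A = 9 cm², y = 4.5 cm, Ī = 60.75 cm⁴.
Horizontal leg (remainder): 9.5 × 1, A = 9.5 cm², y = 0.5 cm, Ī = 0.791667 cm⁴.
Centroid: ȳ = ΣA·y / ΣA = 2.44595 cm.
Transfer each piece to the centroidal x-axis using Ī + A·d² with d = y − 2.44595:
  vertical leg: d = 2.05405 cm → contributes +98.7222 cm⁴
  horizontal leg (remainder): d = -1.94595 cm → contributes +36.7654 cm⁴
Total I = 135.488 cm⁴.
For the y-axis: x̄ = 3.19595 cm.
Repeating about the centroidal y-axis gives I_y = 199.581 cm⁴.
Polar second moment: J = I_x + I_y = 335.069 cm⁴.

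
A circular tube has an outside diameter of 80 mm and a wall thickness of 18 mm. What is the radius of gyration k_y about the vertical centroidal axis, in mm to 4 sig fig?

k_y ≈ 22.83 mm

Treat the section as a set of non-overlapping primitives; coordinates are from the bounding-box lower-left.
Outer circle: ⌀80, A = 5026.55 mm², x = 40 mm, Ī = 2 010 619 mm⁴.
Bore (subtracted): ⌀44, A = 1520.53 mm², x = 40 mm, Ī = 183 984 mm⁴.
By symmetry the centroid is at mid-width, x̄ = 40 mm.
All pieces are centred on the vertical centroidal axis, so I = ΣĪ (holes subtracted) = 1 826 635 mm⁴.
Radius of gyration: k = √(I/A) = √(1 826 635 / 3506.02) = 22.8254 mm.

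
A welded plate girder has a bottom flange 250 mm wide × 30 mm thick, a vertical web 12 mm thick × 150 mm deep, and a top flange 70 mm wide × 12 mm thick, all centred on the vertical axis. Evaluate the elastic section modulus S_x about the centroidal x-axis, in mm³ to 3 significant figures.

S_x ≈ 2.31 × 10⁵ mm³

Treat the section as a set of non-overlapping primitives; coordinates are from the bounding-box lower-left.
Bottom plate: 250 × 30, A = 7 500 mm², y = 15 mm, Ī = 562 500 mm⁴.
Web plate: 12 × 150, A = 1 800 mm², y = 105 mm, Ī = 3 375 000 mm⁴.
Top plate: 70 × 12, A = 840 mm², y = 186 mm, Ī = 10 080 mm⁴.
Centroid: ȳ = ΣA·y / ΣA = 45.142 mm.
Transfer each piece to the centroidal x-axis using Ī + A·d² with d = y − 45.142:
  bottom plate: d = -30.142 mm → contributes +7 376 557 mm⁴
  web plate: d = 59.858 mm → contributes +9 824 362 mm⁴
  top plate: d = 140.86 mm → contributes +16 676 497 mm⁴
Total I = 33 877 416 mm⁴.
Extreme fibre distance c = 146.86 mm; S = I/c = 230 681 mm³.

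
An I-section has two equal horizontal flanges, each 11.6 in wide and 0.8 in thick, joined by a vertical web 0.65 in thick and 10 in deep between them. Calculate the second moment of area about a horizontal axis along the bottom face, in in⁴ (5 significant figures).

I_base ≈ 1439.4 in⁴

Split into non-overlapping primitives; take the origin at the lower-left of the bounding box.
Bottom flange: 11.6 × 0.8, A = 9.28 in², y = 0.4 in, Ī = 0.4949333 in⁴.
Web: 0.65 × 10, A = 6.5 in², y = 5.8 in, Ī = 54.16667 in⁴.
Top flange: 11.6 × 0.8, A = 9.28 in², y = 11.2 in, Ī = 0.4949333 in⁴.
Transfer each piece to the base of the section using Ī + A·d² with d = y − 0:
  bottom flange: d = 0.4 in → contributes +1.979733 in⁴
  web: d = 5.8 in → contributes +272.8267 in⁴
  top flange: d = 11.2 in → contributes +1164.578 in⁴
Total I = 1439.385 in⁴.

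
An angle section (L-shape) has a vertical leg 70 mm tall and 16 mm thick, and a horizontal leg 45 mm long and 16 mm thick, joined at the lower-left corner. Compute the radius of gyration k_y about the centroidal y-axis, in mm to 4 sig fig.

Split into non-overlapping primitives; take the origin at the lower-left of the bounding box.
Vertical leg: 16 × 70, A = 1 120 mm², x = 8 mm, Ī = 23893.3 mm⁴.
Horizontal leg (remainder): 29 × 16, A = 464 mm², x = 30.5 mm, Ī = 32518.7 mm⁴.
Centroid: x̄ = ΣA·x / ΣA = 14.5909 mm.
Transfer each piece to the centroidal y-axis using Ī + A·d² with d = x − 14.5909:
  vertical leg: d = -6.59091 mm → contributes +72546.2 mm⁴
  horizontal leg (remainder): d = 15.9091 mm → contributes +149 957 mm⁴
Total I = 222 503 mm⁴.
Radius of gyration: k = √(I/A) = √(222 503 / 1 584) = 11.852 mm.

k_y ≈ 11.85 mm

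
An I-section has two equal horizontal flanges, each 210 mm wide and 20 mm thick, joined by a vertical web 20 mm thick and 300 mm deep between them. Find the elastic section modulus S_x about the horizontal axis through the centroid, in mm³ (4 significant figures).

S_x ≈ 1.531 × 10⁶ mm³

Break the section into simple shapes (no overlaps), measuring from the bottom-left corner of the bounding box.
Bottom flange: 210 × 20, A = 4 200 mm², y = 10 mm, Ī = 140 000 mm⁴.
Web: 20 × 300, A = 6 000 mm², y = 170 mm, Ī = 45 000 000 mm⁴.
Top flange: 210 × 20, A = 4 200 mm², y = 330 mm, Ī = 140 000 mm⁴.
By symmetry the centroid is at mid-height, ȳ = 170 mm.
Transfer each piece to the horizontal axis through the centroid using Ī + A·d² with d = y − 170:
  bottom flange: d = -160 mm → contributes +107 660 000 mm⁴
  web: d = 0 mm → contributes +45 000 000 mm⁴
  top flange: d = 160 mm → contributes +107 660 000 mm⁴
Total I = 260 320 000 mm⁴.
Extreme fibre distance c = 170 mm; S = I/c = 1 531 294 mm³.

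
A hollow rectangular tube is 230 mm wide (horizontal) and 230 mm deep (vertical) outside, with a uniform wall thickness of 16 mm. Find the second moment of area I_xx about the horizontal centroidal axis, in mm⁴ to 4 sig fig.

Decompose the section into non-overlapping parts with the origin at the bottom-left of its bounding rectangle.
Outer rectangle: 230 × 230, A = 52 900 mm², y = 115 mm, Ī = 233 200 833 mm⁴.
Inner void (subtracted): 198 × 198, A = 39 204 mm², y = 115 mm, Ī = 128 079 468 mm⁴.
By symmetry the centroid is at mid-height, ȳ = 115 mm.
All pieces are centred on the horizontal centroidal axis, so I = ΣĪ (holes subtracted) = 105 121 365 mm⁴.

I_xx ≈ 1.051 × 10⁸ mm⁴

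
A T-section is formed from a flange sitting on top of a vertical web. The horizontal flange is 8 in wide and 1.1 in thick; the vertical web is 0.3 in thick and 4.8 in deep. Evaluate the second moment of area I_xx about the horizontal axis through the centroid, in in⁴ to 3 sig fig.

Decompose the section into non-overlapping parts with the origin at the bottom-left of its bounding rectangle.
Flange: 8 × 1.1, A = 8.8 in², y = 5.35 in, Ī = 0.88733 in⁴.
Web: 0.3 × 4.8, A = 1.44 in², y = 2.4 in, Ī = 2.7648 in⁴.
Centroid: ȳ = ΣA·y / ΣA = 4.9352 in.
Transfer each piece to the horizontal axis through the centroid using Ī + A·d² with d = y − 4.9352:
  flange: d = 0.41484 in → contributes +2.4018 in⁴
  web: d = -2.5352 in → contributes +12.02 in⁴
Total I = 14.421 in⁴.

I_xx ≈ 14.4 in⁴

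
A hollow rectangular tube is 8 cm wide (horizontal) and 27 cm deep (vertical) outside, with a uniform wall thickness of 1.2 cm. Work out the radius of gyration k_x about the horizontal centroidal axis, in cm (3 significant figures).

Break the section into simple shapes (no overlaps), measuring from the bottom-left corner of the bounding box.
Outer rectangle: 8 × 27, A = 216 cm², y = 13.5 cm, Ī = 13 122 cm⁴.
Inner void (subtracted): 5.6 × 24.6, A = 137.76 cm², y = 13.5 cm, Ī = 6947.2 cm⁴.
By symmetry the centroid is at mid-height, ȳ = 13.5 cm.
All pieces are centred on the horizontal centroidal axis, so I = ΣĪ (holes subtracted) = 6174.8 cm⁴.
Radius of gyration: k = √(I/A) = √(6174.8 / 78.24) = 8.8837 cm.

k_x ≈ 8.88 cm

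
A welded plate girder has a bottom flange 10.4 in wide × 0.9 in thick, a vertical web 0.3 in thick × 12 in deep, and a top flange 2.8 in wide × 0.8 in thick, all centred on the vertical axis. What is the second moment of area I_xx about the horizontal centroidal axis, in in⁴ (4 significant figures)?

I_xx ≈ 385.7 in⁴

Split into non-overlapping primitives; take the origin at the lower-left of the bounding box.
Bottom plate: 10.4 × 0.9, A = 9.36 in², y = 0.45 in, Ī = 0.6318 in⁴.
Web plate: 0.3 × 12, A = 3.6 in², y = 6.9 in, Ī = 43.2 in⁴.
Top plate: 2.8 × 0.8, A = 2.24 in², y = 13.3 in, Ī = 0.119467 in⁴.
Centroid: ȳ = ΣA·y / ΣA = 3.87132 in.
Transfer each piece to the horizontal centroidal axis using Ī + A·d² with d = y − 3.87132:
  bottom plate: d = -3.42132 in → contributes +110.194 in⁴
  web plate: d = 3.02868 in → contributes +76.2225 in⁴
  top plate: d = 9.42868 in → contributes +199.256 in⁴
Total I = 385.673 in⁴.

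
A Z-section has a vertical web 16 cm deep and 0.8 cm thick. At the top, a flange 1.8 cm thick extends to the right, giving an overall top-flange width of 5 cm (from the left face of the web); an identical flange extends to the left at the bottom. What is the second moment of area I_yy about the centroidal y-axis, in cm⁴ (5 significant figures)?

I_yy ≈ 117.41 cm⁴

Treat the section as a set of non-overlapping primitives; coordinates are from the bounding-box lower-left.
Web: 0.8 × 16, A = 12.8 cm², x = 4.6 cm, Ī = 0.6826667 cm⁴.
Top flange (beyond web): 4.2 × 1.8, A = 7.56 cm², x = 7.1 cm, Ī = 11.1132 cm⁴.
Bottom flange (beyond web): 4.2 × 1.8, A = 7.56 cm², x = 2.1 cm, Ī = 11.1132 cm⁴.
Centroid: x̄ = ΣA·x / ΣA = 4.6 cm.
Transfer each piece to the centroidal y-axis using Ī + A·d² with d = x − 4.6:
  web: d = 0 cm → contributes +0.6826667 cm⁴
  top flange (beyond web): d = 2.5 cm → contributes +58.3632 cm⁴
  bottom flange (beyond web): d = -2.5 cm → contributes +58.3632 cm⁴
Total I = 117.4091 cm⁴.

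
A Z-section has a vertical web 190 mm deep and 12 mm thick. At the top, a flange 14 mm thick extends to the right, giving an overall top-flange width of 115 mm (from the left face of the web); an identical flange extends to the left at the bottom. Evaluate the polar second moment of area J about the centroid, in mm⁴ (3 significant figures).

Treat the section as a set of non-overlapping primitives; coordinates are from the bounding-box lower-left.
Web: 12 × 190, A = 2 280 mm², y = 95 mm, Ī = 6 859 000 mm⁴.
Top flange (beyond web): 103 × 14, A = 1 442 mm², y = 183 mm, Ī = 23 553 mm⁴.
Bottom flange (beyond web): 103 × 14, A = 1 442 mm², y = 7 mm, Ī = 23 553 mm⁴.
Centroid: ȳ = ΣA·y / ΣA = 95 mm.
Transfer each piece to the centroidal x-axis using Ī + A·d² with d = y − 95:
  web: d = 0 mm → contributes +6 859 000 mm⁴
  top flange (beyond web): d = 88 mm → contributes +11 190 401 mm⁴
  bottom flange (beyond web): d = -88 mm → contributes +11 190 401 mm⁴
Total I = 29 239 801 mm⁴.
For the y-axis: x̄ = 109 mm.
Repeating about the centroidal y-axis gives I_y = 12 112 281 mm⁴.
Polar second moment: J = I_x + I_y = 41 352 083 mm⁴.

J ≈ 4.14 × 10⁷ mm⁴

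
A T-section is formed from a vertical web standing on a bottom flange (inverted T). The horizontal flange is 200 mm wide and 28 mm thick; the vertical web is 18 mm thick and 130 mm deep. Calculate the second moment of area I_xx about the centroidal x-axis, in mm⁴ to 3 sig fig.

Break the section into simple shapes (no overlaps), measuring from the bottom-left corner of the bounding box.
Flange: 200 × 28, A = 5 600 mm², y = 14 mm, Ī = 365 867 mm⁴.
Web: 18 × 130, A = 2 340 mm², y = 93 mm, Ī = 3 295 500 mm⁴.
Centroid: ȳ = ΣA·y / ΣA = 37.282 mm.
Transfer each piece to the centroidal x-axis using Ī + A·d² with d = y − 37.282:
  flange: d = -23.282 mm → contributes +3 401 385 mm⁴
  web: d = 55.718 mm → contributes +10 559 989 mm⁴
Total I = 13 961 375 mm⁴.

I_xx ≈ 1.40 × 10⁷ mm⁴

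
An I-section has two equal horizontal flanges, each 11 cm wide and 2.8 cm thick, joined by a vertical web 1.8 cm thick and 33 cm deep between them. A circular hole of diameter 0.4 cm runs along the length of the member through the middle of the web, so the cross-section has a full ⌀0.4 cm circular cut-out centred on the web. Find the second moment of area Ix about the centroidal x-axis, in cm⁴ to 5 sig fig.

Ix ≈ 2.5168 × 10⁴ cm⁴

Decompose the section into non-overlapping parts with the origin at the bottom-left of its bounding rectangle.
Bottom flange: 11 × 2.8, A = 30.8 cm², y = 1.4 cm, Ī = 20.12267 cm⁴.
Web: 1.8 × 33, A = 59.4 cm², y = 19.3 cm, Ī = 5390.55 cm⁴.
Top flange: 11 × 2.8, A = 30.8 cm², y = 37.2 cm, Ī = 20.12267 cm⁴.
Hole (subtracted): ⌀0.4, A = 0.1256637 cm², y = 19.3 cm, Ī = 0.001256637 cm⁴.
By symmetry the centroid is at mid-height, ȳ = 19.3 cm.
Transfer each piece to the centroidal x-axis using Ī + A·d² with d = y − 19.3:
  bottom flange: d = -17.9 cm → contributes +9888.751 cm⁴
  web: d = 0 cm → contributes +5390.55 cm⁴
  top flange: d = 17.9 cm → contributes +9888.751 cm⁴
  hole: d = 0 cm → contributes −0.001256637 cm⁴
Total I = 25168.05 cm⁴.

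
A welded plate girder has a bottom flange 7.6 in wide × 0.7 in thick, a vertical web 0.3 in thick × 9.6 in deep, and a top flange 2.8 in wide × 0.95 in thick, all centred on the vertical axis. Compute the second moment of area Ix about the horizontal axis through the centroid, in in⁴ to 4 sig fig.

Split into non-overlapping primitives; take the origin at the lower-left of the bounding box.
Bottom plate: 7.6 × 0.7, A = 5.32 in², y = 0.35 in, Ī = 0.217233 in⁴.
Web plate: 0.3 × 9.6, A = 2.88 in², y = 5.5 in, Ī = 22.1184 in⁴.
Top plate: 2.8 × 0.95, A = 2.66 in², y = 10.775 in, Ī = 0.200054 in⁴.
Centroid: ȳ = ΣA·y / ΣA = 4.2692 in.
Transfer each piece to the horizontal axis through the centroid using Ī + A·d² with d = y − 4.2692:
  bottom plate: d = -3.9192 in → contributes +81.9331 in⁴
  web plate: d = 1.2308 in → contributes +26.4812 in⁴
  top plate: d = 6.5058 in → contributes +112.786 in⁴
Total I = 221.2 in⁴.

Ix ≈ 221.2 in⁴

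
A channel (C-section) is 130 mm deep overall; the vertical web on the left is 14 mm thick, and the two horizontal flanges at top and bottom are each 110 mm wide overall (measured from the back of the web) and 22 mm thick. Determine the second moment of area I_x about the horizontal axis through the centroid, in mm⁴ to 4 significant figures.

I_x ≈ 1.505 × 10⁷ mm⁴

Split into non-overlapping primitives; take the origin at the lower-left of the bounding box.
Web: 14 × 130, A = 1 820 mm², y = 65 mm, Ī = 2 563 167 mm⁴.
Top flange (beyond web): 96 × 22, A = 2 112 mm², y = 119 mm, Ī = 85 184 mm⁴.
Bottom flange (beyond web): 96 × 22, A = 2 112 mm², y = 11 mm, Ī = 85 184 mm⁴.
By symmetry the centroid is at mid-height, ȳ = 65 mm.
Transfer each piece to the horizontal axis through the centroid using Ī + A·d² with d = y − 65:
  web: d = 0 mm → contributes +2 563 167 mm⁴
  top flange (beyond web): d = 54 mm → contributes +6 243 776 mm⁴
  bottom flange (beyond web): d = -54 mm → contributes +6 243 776 mm⁴
Total I = 15 050 719 mm⁴.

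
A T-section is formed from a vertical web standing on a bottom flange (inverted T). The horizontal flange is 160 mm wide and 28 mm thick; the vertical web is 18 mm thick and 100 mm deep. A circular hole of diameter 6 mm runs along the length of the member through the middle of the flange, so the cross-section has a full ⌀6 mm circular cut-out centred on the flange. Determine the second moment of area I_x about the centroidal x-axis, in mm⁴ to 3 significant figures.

Break the section into simple shapes (no overlaps), measuring from the bottom-left corner of the bounding box.
Flange: 160 × 28, A = 4 480 mm², y = 14 mm, Ī = 292 693 mm⁴.
Web: 18 × 100, A = 1 800 mm², y = 78 mm, Ī = 1 500 000 mm⁴.
Hole (subtracted): ⌀6, A = 28.274 mm², y = 14 mm, Ī = 63.617 mm⁴.
Centroid: ȳ = ΣA·y / ΣA = 32.427 mm.
Transfer each piece to the centroidal x-axis using Ī + A·d² with d = y − 32.427:
  flange: d = -18.427 mm → contributes +1 813 882 mm⁴
  web: d = 45.573 mm → contributes +5 238 431 mm⁴
  hole: d = -18.427 mm → contributes −9664.2 mm⁴
Total I = 7 042 649 mm⁴.

I_x ≈ 7.04 × 10⁶ mm⁴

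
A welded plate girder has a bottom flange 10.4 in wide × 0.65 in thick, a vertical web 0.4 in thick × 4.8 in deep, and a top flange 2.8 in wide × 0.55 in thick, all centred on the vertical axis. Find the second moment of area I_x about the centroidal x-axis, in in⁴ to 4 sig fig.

I_x ≈ 45.17 in⁴

Treat the section as a set of non-overlapping primitives; coordinates are from the bounding-box lower-left.
Bottom plate: 10.4 × 0.65, A = 6.76 in², y = 0.325 in, Ī = 0.238008 in⁴.
Web plate: 0.4 × 4.8, A = 1.92 in², y = 3.05 in, Ī = 3.6864 in⁴.
Top plate: 2.8 × 0.55, A = 1.54 in², y = 5.725 in, Ī = 0.0388208 in⁴.
Centroid: ȳ = ΣA·y / ΣA = 1.65064 in.
Transfer each piece to the centroidal x-axis using Ī + A·d² with d = y − 1.65064:
  bottom plate: d = -1.32564 in → contributes +12.1174 in⁴
  web plate: d = 1.39936 in → contributes +7.44618 in⁴
  top plate: d = 4.07436 in → contributes +25.6035 in⁴
Total I = 45.1671 in⁴.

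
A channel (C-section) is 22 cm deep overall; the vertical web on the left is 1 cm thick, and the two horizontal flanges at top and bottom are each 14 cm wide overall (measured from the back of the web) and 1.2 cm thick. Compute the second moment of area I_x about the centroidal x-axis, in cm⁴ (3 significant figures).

I_x ≈ 4270 cm⁴

Split into non-overlapping primitives; take the origin at the lower-left of the bounding box.
Web: 1 × 22, A = 22 cm², y = 11 cm, Ī = 887.33 cm⁴.
Top flange (beyond web): 13 × 1.2, A = 15.6 cm², y = 21.4 cm, Ī = 1.872 cm⁴.
Bottom flange (beyond web): 13 × 1.2, A = 15.6 cm², y = 0.6 cm, Ī = 1.872 cm⁴.
By symmetry the centroid is at mid-height, ȳ = 11 cm.
Transfer each piece to the centroidal x-axis using Ī + A·d² with d = y − 11:
  web: d = 0 cm → contributes +887.33 cm⁴
  top flange (beyond web): d = 10.4 cm → contributes +1689.2 cm⁴
  bottom flange (beyond web): d = -10.4 cm → contributes +1689.2 cm⁴
Total I = 4265.7 cm⁴.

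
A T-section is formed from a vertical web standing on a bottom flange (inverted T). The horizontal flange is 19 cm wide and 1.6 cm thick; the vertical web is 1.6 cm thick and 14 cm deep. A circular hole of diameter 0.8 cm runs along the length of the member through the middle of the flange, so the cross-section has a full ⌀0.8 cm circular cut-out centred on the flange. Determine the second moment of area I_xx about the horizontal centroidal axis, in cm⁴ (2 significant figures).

I_xx ≈ 1200 cm⁴

Decompose the section into non-overlapping parts with the origin at the bottom-left of its bounding rectangle.
Flange: 19 × 1.6, A = 30.4 cm², y = 0.8 cm, Ī = 6.485 cm⁴.
Web: 1.6 × 14, A = 22.4 cm², y = 8.6 cm, Ī = 365.9 cm⁴.
Hole (subtracted): ⌀0.8, A = 0.5027 cm², y = 0.8 cm, Ī = 0.02011 cm⁴.
Centroid: ȳ = ΣA·y / ΣA = 4.141 cm.
Transfer each piece to the horizontal centroidal axis using Ī + A·d² with d = y − 4.141:
  flange: d = -3.341 cm → contributes +345.8 cm⁴
  web: d = 4.459 cm → contributes +811.3 cm⁴
  hole: d = -3.341 cm → contributes −5.631 cm⁴
Total I = 1 151 cm⁴.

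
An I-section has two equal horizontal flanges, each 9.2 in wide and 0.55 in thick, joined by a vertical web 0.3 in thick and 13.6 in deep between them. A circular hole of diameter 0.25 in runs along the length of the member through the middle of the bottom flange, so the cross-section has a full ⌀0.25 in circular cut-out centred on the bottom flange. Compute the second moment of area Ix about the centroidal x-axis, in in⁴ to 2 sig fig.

Treat the section as a set of non-overlapping primitives; coordinates are from the bounding-box lower-left.
Bottom flange: 9.2 × 0.55, A = 5.06 in², y = 0.275 in, Ī = 0.1276 in⁴.
Web: 0.3 × 13.6, A = 4.08 in², y = 7.35 in, Ī = 62.89 in⁴.
Top flange: 9.2 × 0.55, A = 5.06 in², y = 14.43 in, Ī = 0.1276 in⁴.
Hole (subtracted): ⌀0.25, A = 0.04909 in², y = 0.275 in, Ī = 0.0001917 in⁴.
Centroid: ȳ = ΣA·y / ΣA = 7.375 in.
Transfer each piece to the centroidal x-axis using Ī + A·d² with d = y − 7.375:
  bottom flange: d = -7.1 in → contributes +255.2 in⁴
  web: d = -0.02454 in → contributes +62.89 in⁴
  top flange: d = 7.05 in → contributes +251.7 in⁴
  hole: d = -7.1 in → contributes −2.474 in⁴
Total I = 567.2 in⁴.

Ix ≈ 570 in⁴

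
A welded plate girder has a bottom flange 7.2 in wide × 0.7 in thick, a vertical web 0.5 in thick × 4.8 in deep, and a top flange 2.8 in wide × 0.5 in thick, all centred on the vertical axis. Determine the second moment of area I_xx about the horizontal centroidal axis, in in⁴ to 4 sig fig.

Split into non-overlapping primitives; take the origin at the lower-left of the bounding box.
Bottom plate: 7.2 × 0.7, A = 5.04 in², y = 0.35 in, Ī = 0.2058 in⁴.
Web plate: 0.5 × 4.8, A = 2.4 in², y = 3.1 in, Ī = 4.608 in⁴.
Top plate: 2.8 × 0.5, A = 1.4 in², y = 5.75 in, Ī = 0.0291667 in⁴.
Centroid: ȳ = ΣA·y / ΣA = 1.95181 in.
Transfer each piece to the horizontal centroidal axis using Ī + A·d² with d = y − 1.95181:
  bottom plate: d = -1.60181 in → contributes +13.1374 in⁴
  web plate: d = 1.14819 in → contributes +7.77202 in⁴
  top plate: d = 3.79819 in → contributes +20.2259 in⁴
Total I = 41.1353 in⁴.

I_xx ≈ 41.14 in⁴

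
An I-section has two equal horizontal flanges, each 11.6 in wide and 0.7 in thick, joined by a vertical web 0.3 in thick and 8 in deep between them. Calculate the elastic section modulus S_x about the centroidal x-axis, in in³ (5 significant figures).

Decompose the section into non-overlapping parts with the origin at the bottom-left of its bounding rectangle.
Bottom flange: 11.6 × 0.7, A = 8.12 in², y = 0.35 in, Ī = 0.3315667 in⁴.
Web: 0.3 × 8, A = 2.4 in², y = 4.7 in, Ī = 12.8 in⁴.
Top flange: 11.6 × 0.7, A = 8.12 in², y = 9.05 in, Ī = 0.3315667 in⁴.
By symmetry the centroid is at mid-height, ȳ = 4.7 in.
Transfer each piece to the centroidal x-axis using Ī + A·d² with d = y − 4.7:
  bottom flange: d = -4.35 in → contributes +153.9823 in⁴
  web: d = 0 in → contributes +12.8 in⁴
  top flange: d = 4.35 in → contributes +153.9823 in⁴
Total I = 320.7645 in⁴.
Extreme fibre distance c = 4.7 in; S = I/c = 68.24777 in³.

S_x ≈ 68.248 in³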